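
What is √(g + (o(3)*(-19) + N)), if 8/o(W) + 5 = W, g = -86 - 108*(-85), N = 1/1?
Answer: 3*√1019 ≈ 95.765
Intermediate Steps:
N = 1
g = 9094 (g = -86 + 9180 = 9094)
o(W) = 8/(-5 + W)
√(g + (o(3)*(-19) + N)) = √(9094 + ((8/(-5 + 3))*(-19) + 1)) = √(9094 + ((8/(-2))*(-19) + 1)) = √(9094 + ((8*(-½))*(-19) + 1)) = √(9094 + (-4*(-19) + 1)) = √(9094 + (76 + 1)) = √(9094 + 77) = √9171 = 3*√1019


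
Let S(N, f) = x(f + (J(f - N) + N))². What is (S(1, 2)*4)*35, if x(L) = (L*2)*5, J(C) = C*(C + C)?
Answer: 350000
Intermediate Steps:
J(C) = 2*C² (J(C) = C*(2*C) = 2*C²)
x(L) = 10*L (x(L) = (2*L)*5 = 10*L)
S(N, f) = (10*N + 10*f + 20*(f - N)²)² (S(N, f) = (10*(f + (2*(f - N)² + N)))² = (10*(f + (N + 2*(f - N)²)))² = (10*(N + f + 2*(f - N)²))² = (10*N + 10*f + 20*(f - N)²)²)
(S(1, 2)*4)*35 = ((100*(1 + 2 + 2*(1 - 1*2)²)²)*4)*35 = ((100*(1 + 2 + 2*(1 - 2)²)²)*4)*35 = ((100*(1 + 2 + 2*(-1)²)²)*4)*35 = ((100*(1 + 2 + 2*1)²)*4)*35 = ((100*(1 + 2 + 2)²)*4)*35 = ((100*5²)*4)*35 = ((100*25)*4)*35 = (2500*4)*35 = 10000*35 = 350000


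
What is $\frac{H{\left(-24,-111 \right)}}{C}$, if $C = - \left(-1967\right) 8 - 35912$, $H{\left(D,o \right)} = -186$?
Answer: $\frac{93}{10088} \approx 0.0092189$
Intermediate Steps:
$C = -20176$ ($C = \left(-1\right) \left(-15736\right) - 35912 = 15736 - 35912 = -20176$)
$\frac{H{\left(-24,-111 \right)}}{C} = - \frac{186}{-20176} = \left(-186\right) \left(- \frac{1}{20176}\right) = \frac{93}{10088}$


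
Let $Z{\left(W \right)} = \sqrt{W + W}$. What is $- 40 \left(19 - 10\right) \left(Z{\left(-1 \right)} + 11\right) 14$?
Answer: $-55440 - 5040 i \sqrt{2} \approx -55440.0 - 7127.6 i$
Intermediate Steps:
$Z{\left(W \right)} = \sqrt{2} \sqrt{W}$ ($Z{\left(W \right)} = \sqrt{2 W} = \sqrt{2} \sqrt{W}$)
$- 40 \left(19 - 10\right) \left(Z{\left(-1 \right)} + 11\right) 14 = - 40 \left(19 - 10\right) \left(\sqrt{2} \sqrt{-1} + 11\right) 14 = - 40 \cdot 9 \left(\sqrt{2} i + 11\right) 14 = - 40 \cdot 9 \left(i \sqrt{2} + 11\right) 14 = - 40 \cdot 9 \left(11 + i \sqrt{2}\right) 14 = - 40 \left(99 + 9 i \sqrt{2}\right) 14 = \left(-3960 - 360 i \sqrt{2}\right) 14 = -55440 - 5040 i \sqrt{2}$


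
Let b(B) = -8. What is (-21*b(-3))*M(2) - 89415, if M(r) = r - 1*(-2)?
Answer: -88743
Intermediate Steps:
M(r) = 2 + r (M(r) = r + 2 = 2 + r)
(-21*b(-3))*M(2) - 89415 = (-21*(-8))*(2 + 2) - 89415 = 168*4 - 89415 = 672 - 89415 = -88743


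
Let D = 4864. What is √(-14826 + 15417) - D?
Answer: -4864 + √591 ≈ -4839.7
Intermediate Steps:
√(-14826 + 15417) - D = √(-14826 + 15417) - 1*4864 = √591 - 4864 = -4864 + √591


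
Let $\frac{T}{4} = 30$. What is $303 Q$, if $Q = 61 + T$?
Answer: $54843$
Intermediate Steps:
$T = 120$ ($T = 4 \cdot 30 = 120$)
$Q = 181$ ($Q = 61 + 120 = 181$)
$303 Q = 303 \cdot 181 = 54843$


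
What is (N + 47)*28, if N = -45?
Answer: 56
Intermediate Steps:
(N + 47)*28 = (-45 + 47)*28 = 2*28 = 56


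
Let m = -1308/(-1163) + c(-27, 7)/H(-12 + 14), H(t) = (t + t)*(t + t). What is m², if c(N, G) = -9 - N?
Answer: 438106761/86564416 ≈ 5.0611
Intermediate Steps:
H(t) = 4*t² (H(t) = (2*t)*(2*t) = 4*t²)
m = 20931/9304 (m = -1308/(-1163) + (-9 - 1*(-27))/((4*(-12 + 14)²)) = -1308*(-1/1163) + (-9 + 27)/((4*2²)) = 1308/1163 + 18/((4*4)) = 1308/1163 + 18/16 = 1308/1163 + 18*(1/16) = 1308/1163 + 9/8 = 20931/9304 ≈ 2.2497)
m² = (20931/9304)² = 438106761/86564416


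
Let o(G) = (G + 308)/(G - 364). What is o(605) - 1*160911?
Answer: -38778638/241 ≈ -1.6091e+5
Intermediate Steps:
o(G) = (308 + G)/(-364 + G)
o(605) - 1*160911 = (308 + 605)/(-364 + 605) - 1*160911 = 913/241 - 160911 = -38778638/241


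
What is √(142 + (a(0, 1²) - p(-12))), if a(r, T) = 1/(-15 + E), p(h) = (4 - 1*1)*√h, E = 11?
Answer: √(567 - 24*I*√3)/2 ≈ 11.914 - 0.43614*I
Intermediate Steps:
p(h) = 3*√h (p(h) = (4 - 1)*√h = 3*√h)
a(r, T) = -¼ (a(r, T) = 1/(-15 + 11) = 1/(-4) = -¼)
√(142 + (a(0, 1²) - p(-12))) = √(142 + (-¼ - 3*√(-12))) = √(142 + (-¼ - 3*2*I*√3)) = √(142 + (-¼ - 6*I*√3)) = √(567/4 - 6*I*√3)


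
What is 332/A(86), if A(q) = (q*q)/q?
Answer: 166/43 ≈ 3.8605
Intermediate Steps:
A(q) = q (A(q) = q²/q = q)
332/A(86) = 332/86 = 332*(1/86) = 166/43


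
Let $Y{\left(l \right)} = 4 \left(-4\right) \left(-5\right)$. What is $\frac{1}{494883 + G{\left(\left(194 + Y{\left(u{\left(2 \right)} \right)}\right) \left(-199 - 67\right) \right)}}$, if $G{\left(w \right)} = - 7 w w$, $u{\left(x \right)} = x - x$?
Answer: $- \frac{1}{37184047309} \approx -2.6893 \cdot 10^{-11}$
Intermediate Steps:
$u{\left(x \right)} = 0$
$Y{\left(l \right)} = 80$ ($Y{\left(l \right)} = \left(-16\right) \left(-5\right) = 80$)
$G{\left(w \right)} = - 7 w^{2}$
$\frac{1}{494883 + G{\left(\left(194 + Y{\left(u{\left(2 \right)} \right)}\right) \left(-199 - 67\right) \right)}} = \frac{1}{494883 - 7 \left(\left(194 + 80\right) \left(-199 - 67\right)\right)^{2}} = \frac{1}{494883 - 7 \left(274 \left(-266\right)\right)^{2}} = \frac{1}{494883 - 7 \left(-72884\right)^{2}} = \frac{1}{494883 - 37184542192} = \frac{1}{-37184047309} = - \frac{1}{37184047309}$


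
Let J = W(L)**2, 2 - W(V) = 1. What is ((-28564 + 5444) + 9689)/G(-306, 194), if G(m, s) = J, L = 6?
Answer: -13431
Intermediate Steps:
W(V) = 1 (W(V) = 2 - 1*1 = 2 - 1 = 1)
J = 1 (J = 1**2 = 1)
G(m, s) = 1
((-28564 + 5444) + 9689)/G(-306, 194) = ((-28564 + 5444) + 9689)/1 = (-23120 + 9689)*1 = -13431*1 = -13431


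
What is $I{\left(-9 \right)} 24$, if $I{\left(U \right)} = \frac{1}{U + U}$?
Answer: $- \frac{4}{3} \approx -1.3333$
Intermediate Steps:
$I{\left(U \right)} = \frac{1}{2 U}$
$I{\left(-9 \right)} 24 = \frac{1}{2 \left(-9\right)} 24 = \frac{1}{2} \left(- \frac{1}{9}\right) 24 = \left(- \frac{1}{18}\right) 24 = - \frac{4}{3}$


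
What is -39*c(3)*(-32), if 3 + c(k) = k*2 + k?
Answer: 7488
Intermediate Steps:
c(k) = -3 + 3*k (c(k) = -3 + (k*2 + k) = -3 + (2*k + k) = -3 + 3*k)
-39*c(3)*(-32) = -39*(-3 + 3*3)*(-32) = -39*(-3 + 9)*(-32) = -39*6*(-32) = -234*(-32) = 7488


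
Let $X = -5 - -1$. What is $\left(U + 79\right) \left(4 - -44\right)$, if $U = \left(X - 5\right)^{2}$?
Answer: $7680$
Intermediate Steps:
$X = -4$ ($X = -5 + 1 = -4$)
$U = 81$ ($U = \left(-4 - 5\right)^{2} = \left(-9\right)^{2} = 81$)
$\left(U + 79\right) \left(4 - -44\right) = \left(81 + 79\right) \left(4 - -44\right) = 160 \left(4 + 44\right) = 160 \cdot 48 = 7680$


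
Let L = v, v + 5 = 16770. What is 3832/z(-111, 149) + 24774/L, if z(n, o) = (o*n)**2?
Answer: 6776707562734/4585873304565 ≈ 1.4777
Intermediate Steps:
v = 16765 (v = -5 + 16770 = 16765)
z(n, o) = n**2*o**2 (z(n, o) = (n*o)**2 = n**2*o**2)
L = 16765
3832/z(-111, 149) + 24774/L = 3832/(((-111)**2*149**2)) + 24774/16765 = 3832/((12321*22201)) + 24774*(1/16765) = 3832/273538521 + 24774/16765 = 6776707562734/4585873304565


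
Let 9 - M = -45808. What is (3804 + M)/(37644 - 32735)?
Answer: 49621/4909 ≈ 10.108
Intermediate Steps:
M = 45817 (M = 9 - 1*(-45808) = 9 + 45808 = 45817)
(3804 + M)/(37644 - 32735) = (3804 + 45817)/(37644 - 32735) = 49621/4909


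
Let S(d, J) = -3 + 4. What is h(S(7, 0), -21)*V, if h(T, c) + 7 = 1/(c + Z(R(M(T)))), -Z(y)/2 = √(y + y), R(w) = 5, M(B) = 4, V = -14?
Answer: 39592/401 - 28*√10/401 ≈ 98.512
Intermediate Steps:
S(d, J) = 1
Z(y) = -2*√2*√y (Z(y) = -2*√(y + y) = -2*√2*√y)
h(T, c) = -7 + 1/(c - 2*√10) (h(T, c) = -7 + 1/(c - 2*√2*√5) = -7 + 1/(c - 2*√10))
h(S(7, 0), -21)*V = ((1 - 7*(-21) + 14*√10)/(-21 - 2*√10))*(-14) = ((1 + 147 + 14*√10)/(-21 - 2*√10))*(-14) = ((148 + 14*√10)/(-21 - 2*√10))*(-14) = -14*(148 + 14*√10)/(-21 - 2*√10)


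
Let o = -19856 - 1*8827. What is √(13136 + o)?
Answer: I*√15547 ≈ 124.69*I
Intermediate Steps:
o = -28683 (o = -19856 - 8827 = -28683)
√(13136 + o) = √(13136 - 28683) = √(-15547) = I*√15547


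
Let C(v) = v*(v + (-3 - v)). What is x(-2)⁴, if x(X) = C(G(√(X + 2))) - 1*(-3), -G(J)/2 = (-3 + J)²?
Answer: 10556001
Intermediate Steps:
G(J) = -2*(-3 + J)²
C(v) = -3*v (C(v) = v*(-3) = -3*v)
x(X) = 3 + 6*(-3 + √(2 + X))² (x(X) = -(-6)*(-3 + √(X + 2))² - 1*(-3) = -(-6)*(-3 + √(2 + X))² + 3 = 6*(-3 + √(2 + X))² + 3 = 3 + 6*(-3 + √(2 + X))²)
x(-2)⁴ = (69 - 36*√(2 - 2) + 6*(-2))⁴ = (69 - 36*√0 - 12)⁴ = (69 - 36*0 - 12)⁴ = (69 + 0 - 12)⁴ = 57⁴ = 10556001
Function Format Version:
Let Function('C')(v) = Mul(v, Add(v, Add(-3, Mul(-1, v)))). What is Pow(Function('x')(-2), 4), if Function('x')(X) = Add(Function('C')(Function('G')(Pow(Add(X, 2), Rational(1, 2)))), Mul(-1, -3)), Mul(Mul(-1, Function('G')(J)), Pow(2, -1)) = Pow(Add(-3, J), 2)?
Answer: 10556001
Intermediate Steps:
Function('G')(J) = Mul(-2, Pow(Add(-3, J), 2))
Function('C')(v) = Mul(-3, v) (Function('C')(v) = Mul(v, -3) = Mul(-3, v))
Function('x')(X) = Add(3, Mul(6, Pow(Add(-3, Pow(Add(2, X), Rational(1, 2))), 2))) (Function('x')(X) = Add(Mul(-3, Mul(-2, Pow(Add(-3, Pow(Add(X, 2), Rational(1, 2))), 2))), Mul(-1, -3)) = Add(Mul(-3, Mul(-2, Pow(Add(-3, Pow(Add(2, X), Rational(1, 2))), 2))), 3) = Add(Mul(6, Pow(Add(-3, Pow(Add(2, X), Rational(1, 2))), 2)), 3) = Add(3, Mul(6, Pow(Add(-3, Pow(Add(2, X), Rational(1, 2))), 2))))
Pow(Function('x')(-2), 4) = Pow(Add(69, Mul(-36, Pow(Add(2, -2), Rational(1, 2))), Mul(6, -2)), 4) = Pow(Add(69, Mul(-36, Pow(0, Rational(1, 2))), -12), 4) = Pow(Add(69, Mul(-36, 0), -12), 4) = Pow(Add(69, 0, -12), 4) = Pow(57, 4) = 10556001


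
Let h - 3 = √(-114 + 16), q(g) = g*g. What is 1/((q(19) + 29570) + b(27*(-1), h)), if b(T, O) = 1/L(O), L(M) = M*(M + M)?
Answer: 2*(42*√2 + 89*I)/(2514204*√2 + 5327717*I) ≈ 3.341e-5 + 2.899e-12*I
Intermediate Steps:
q(g) = g²
L(M) = 2*M² (L(M) = M*(2*M) = 2*M²)
h = 3 + 7*I*√2 (h = 3 + √(-114 + 16) = 3 + √(-98) = 3 + 7*I*√2 ≈ 3.0 + 9.8995*I)
b(T, O) = 1/(2*O²)
1/((q(19) + 29570) + b(27*(-1), h)) = 1/((19² + 29570) + 1/(2*(3 + 7*I*√2)²)) = 1/((361 + 29570) + 1/(2*(3 + 7*I*√2)²)) = 1/(29931 + 1/(2*(3 + 7*I*√2)²))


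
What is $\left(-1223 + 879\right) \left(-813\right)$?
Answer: $279672$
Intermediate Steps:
$\left(-1223 + 879\right) \left(-813\right) = \left(-344\right) \left(-813\right) = 279672$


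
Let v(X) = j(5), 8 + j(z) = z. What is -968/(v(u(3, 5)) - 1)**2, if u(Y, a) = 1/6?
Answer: -121/2 ≈ -60.500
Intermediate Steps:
j(z) = -8 + z
u(Y, a) = 1/6
v(X) = -3 (v(X) = -8 + 5 = -3)
-968/(v(u(3, 5)) - 1)**2 = -968/(-3 - 1)**2 = -968/((-4)**2) = -968/16 = -968*1/16 = -121/2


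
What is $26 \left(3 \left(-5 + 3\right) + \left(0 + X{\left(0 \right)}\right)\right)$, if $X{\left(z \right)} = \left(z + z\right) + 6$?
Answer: $0$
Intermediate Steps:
$X{\left(z \right)} = 6 + 2 z$ ($X{\left(z \right)} = 2 z + 6 = 6 + 2 z$)
$26 \left(3 \left(-5 + 3\right) + \left(0 + X{\left(0 \right)}\right)\right) = 26 \left(3 \left(-5 + 3\right) + \left(0 + \left(6 + 2 \cdot 0\right)\right)\right) = 26 \left(3 \left(-2\right) + \left(0 + \left(6 + 0\right)\right)\right) = 26 \left(-6 + \left(0 + 6\right)\right) = 26 \left(-6 + 6\right) = 26 \cdot 0 = 0$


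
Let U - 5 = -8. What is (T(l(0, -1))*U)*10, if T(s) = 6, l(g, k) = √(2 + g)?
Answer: -180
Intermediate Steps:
U = -3 (U = 5 - 8 = -3)
(T(l(0, -1))*U)*10 = (6*(-3))*10 = -18*10 = -180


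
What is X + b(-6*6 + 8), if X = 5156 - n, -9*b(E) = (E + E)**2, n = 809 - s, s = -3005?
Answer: 8942/9 ≈ 993.56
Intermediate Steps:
n = 3814 (n = 809 - 1*(-3005) = 809 + 3005 = 3814)
b(E) = -4*E**2/9 (b(E) = -(E + E)**2/9 = -4*E**2/9)
X = 1342 (X = 5156 - 1*3814 = 5156 - 3814 = 1342)
X + b(-6*6 + 8) = 1342 - 4*(-6*6 + 8)**2/9 = 1342 - 4*(-36 + 8)**2/9 = 1342 - 4/9*(-28)**2 = 1342 - 4/9*784 = 1342 - 3136/9 = 8942/9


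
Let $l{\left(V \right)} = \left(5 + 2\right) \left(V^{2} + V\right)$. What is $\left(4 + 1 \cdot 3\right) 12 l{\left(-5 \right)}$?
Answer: $11760$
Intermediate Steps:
$l{\left(V \right)} = 7 V + 7 V^{2}$ ($l{\left(V \right)} = 7 \left(V + V^{2}\right) = 7 V + 7 V^{2}$)
$\left(4 + 1 \cdot 3\right) 12 l{\left(-5 \right)} = \left(4 + 1 \cdot 3\right) 12 \cdot 7 \left(-5\right) \left(1 - 5\right) = \left(4 + 3\right) 12 \cdot 7 \left(-5\right) \left(-4\right) = 7 \cdot 12 \cdot 140 = 84 \cdot 140 = 11760$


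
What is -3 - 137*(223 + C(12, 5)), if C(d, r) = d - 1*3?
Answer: -31787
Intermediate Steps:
C(d, r) = -3 + d (C(d, r) = d - 3 = -3 + d)
-3 - 137*(223 + C(12, 5)) = -3 - 137*(223 + (-3 + 12)) = -3 - 137*(223 + 9) = -3 - 137*232 = -3 - 31784 = -31787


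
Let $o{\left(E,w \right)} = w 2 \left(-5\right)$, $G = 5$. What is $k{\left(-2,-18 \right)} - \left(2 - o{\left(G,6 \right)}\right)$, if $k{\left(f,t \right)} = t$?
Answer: $-80$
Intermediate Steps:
$o{\left(E,w \right)} = - 10 w$ ($o{\left(E,w \right)} = 2 w \left(-5\right) = - 10 w$)
$k{\left(-2,-18 \right)} - \left(2 - o{\left(G,6 \right)}\right) = -18 - \left(2 - \left(-10\right) 6\right) = -18 - \left(2 - -60\right) = -18 - \left(2 + 60\right) = -18 - 62 = -80$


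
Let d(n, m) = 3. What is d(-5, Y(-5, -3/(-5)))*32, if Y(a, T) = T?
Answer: 96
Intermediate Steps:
d(-5, Y(-5, -3/(-5)))*32 = 3*32 = 96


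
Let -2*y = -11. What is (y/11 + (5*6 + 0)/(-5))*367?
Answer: -4037/2 ≈ -2018.5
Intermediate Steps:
y = 11/2 (y = -1/2*(-11) = 11/2 ≈ 5.5000)
(y/11 + (5*6 + 0)/(-5))*367 = ((11/2)/11 + (5*6 + 0)/(-5))*367 = ((11/2)*(1/11) + (30 + 0)*(-1/5))*367 = (1/2 + 30*(-1/5))*367 = (1/2 - 6)*367 = -11/2*367 = -4037/2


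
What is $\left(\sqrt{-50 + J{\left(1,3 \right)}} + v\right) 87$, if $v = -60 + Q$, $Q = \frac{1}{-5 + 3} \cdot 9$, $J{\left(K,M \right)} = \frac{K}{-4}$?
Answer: $- \frac{11223}{2} + \frac{87 i \sqrt{201}}{2} \approx -5611.5 + 616.72 i$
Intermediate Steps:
$J{\left(K,M \right)} = - \frac{K}{4}$ ($J{\left(K,M \right)} = K \left(- \frac{1}{4}\right) = - \frac{K}{4}$)
$Q = - \frac{9}{2}$ ($Q = \frac{1}{-2} \cdot 9 = \left(- \frac{1}{2}\right) 9 = - \frac{9}{2} \approx -4.5$)
$v = - \frac{129}{2}$ ($v = -60 - \frac{9}{2} = - \frac{129}{2} \approx -64.5$)
$\left(\sqrt{-50 + J{\left(1,3 \right)}} + v\right) 87 = \left(\sqrt{-50 - \frac{1}{4}} - \frac{129}{2}\right) 87 = \left(\sqrt{- \frac{201}{4}} - \frac{129}{2}\right) 87 = \left(\frac{i \sqrt{201}}{2} - \frac{129}{2}\right) 87 = \left(- \frac{129}{2} + \frac{i \sqrt{201}}{2}\right) 87 = - \frac{11223}{2} + \frac{87 i \sqrt{201}}{2}$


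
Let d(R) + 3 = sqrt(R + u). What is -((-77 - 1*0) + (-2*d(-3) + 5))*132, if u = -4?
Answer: 8712 + 264*I*sqrt(7) ≈ 8712.0 + 698.48*I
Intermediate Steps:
d(R) = -3 + sqrt(-4 + R) (d(R) = -3 + sqrt(R - 4) = -3 + sqrt(-4 + R))
-((-77 - 1*0) + (-2*d(-3) + 5))*132 = -((-77 - 1*0) + (-2*(-3 + sqrt(-4 - 3)) + 5))*132 = -((-77 + 0) + (-2*(-3 + sqrt(-7)) + 5))*132 = -(-77 + (-2*(-3 + I*sqrt(7)) + 5))*132 = -(-77 + ((6 - 2*I*sqrt(7)) + 5))*132 = -(-77 + (11 - 2*I*sqrt(7)))*132 = -(-66 - 2*I*sqrt(7))*132 = -(-8712 - 264*I*sqrt(7)) = 8712 + 264*I*sqrt(7)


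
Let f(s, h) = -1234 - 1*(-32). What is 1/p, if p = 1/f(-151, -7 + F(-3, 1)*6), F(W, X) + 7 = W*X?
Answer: -1202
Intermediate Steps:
F(W, X) = -7 + W*X
f(s, h) = -1202 (f(s, h) = -1234 + 32 = -1202)
p = -1/1202 (p = 1/(-1202) = -1/1202 ≈ -0.00083195)
1/p = 1/(-1/1202) = -1202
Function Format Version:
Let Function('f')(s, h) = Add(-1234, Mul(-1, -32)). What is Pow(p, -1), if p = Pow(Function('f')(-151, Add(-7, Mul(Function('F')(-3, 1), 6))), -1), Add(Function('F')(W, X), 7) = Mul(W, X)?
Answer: -1202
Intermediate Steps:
Function('F')(W, X) = Add(-7, Mul(W, X))
Function('f')(s, h) = -1202 (Function('f')(s, h) = Add(-1234, 32) = -1202)
p = Rational(-1, 1202) (p = Pow(-1202, -1) = Rational(-1, 1202) ≈ -0.00083195)
Pow(p, -1) = Pow(Rational(-1, 1202), -1) = -1202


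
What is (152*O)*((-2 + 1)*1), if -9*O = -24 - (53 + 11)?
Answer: -13376/9 ≈ -1486.2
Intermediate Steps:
O = 88/9 (O = -(-24 - (53 + 11))/9 = -(-24 - 1*64)/9 = -(-24 - 64)/9 = -⅑*(-88) = 88/9 ≈ 9.7778)
(152*O)*((-2 + 1)*1) = (152*(88/9))*((-2 + 1)*1) = 13376*(-1*1)/9 = (13376/9)*(-1) = -13376/9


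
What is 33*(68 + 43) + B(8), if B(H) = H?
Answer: 3671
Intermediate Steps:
33*(68 + 43) + B(8) = 33*(68 + 43) + 8 = 33*111 + 8 = 3663 + 8 = 3671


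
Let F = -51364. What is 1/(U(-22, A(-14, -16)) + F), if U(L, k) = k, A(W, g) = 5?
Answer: -1/51359 ≈ -1.9471e-5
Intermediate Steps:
1/(U(-22, A(-14, -16)) + F) = 1/(5 - 51364) = 1/(-51359) = -1/51359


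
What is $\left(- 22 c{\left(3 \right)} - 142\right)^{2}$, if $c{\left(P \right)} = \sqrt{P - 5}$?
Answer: $19196 + 6248 i \sqrt{2} \approx 19196.0 + 8836.0 i$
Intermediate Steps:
$c{\left(P \right)} = \sqrt{-5 + P}$
$\left(- 22 c{\left(3 \right)} - 142\right)^{2} = \left(- 22 \sqrt{-5 + 3} - 142\right)^{2} = \left(- 22 \sqrt{-2} - 142\right)^{2} = \left(- 22 i \sqrt{2} - 142\right)^{2} = \left(-142 - 22 i \sqrt{2}\right)^{2}$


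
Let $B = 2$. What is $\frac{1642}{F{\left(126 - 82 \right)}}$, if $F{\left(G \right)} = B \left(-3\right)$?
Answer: $- \frac{821}{3} \approx -273.67$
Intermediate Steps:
$F{\left(G \right)} = -6$ ($F{\left(G \right)} = 2 \left(-3\right) = -6$)
$\frac{1642}{F{\left(126 - 82 \right)}} = \frac{1642}{-6} = 1642 \left(- \frac{1}{6}\right) = - \frac{821}{3}$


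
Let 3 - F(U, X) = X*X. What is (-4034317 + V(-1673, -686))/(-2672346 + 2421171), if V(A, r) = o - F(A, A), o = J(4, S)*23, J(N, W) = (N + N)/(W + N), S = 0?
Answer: 247069/50235 ≈ 4.9183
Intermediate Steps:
F(U, X) = 3 - X**2 (F(U, X) = 3 - X*X = 3 - X**2)
J(N, W) = 2*N/(N + W) (J(N, W) = (2*N)/(N + W) = 2*N/(N + W))
o = 46 (o = (2*4/(4 + 0))*23 = (2*4/4)*23 = (2*4*(1/4))*23 = 2*23 = 46)
V(A, r) = 43 + A**2 (V(A, r) = 46 - (3 - A**2) = 46 + (-3 + A**2) = 43 + A**2)
(-4034317 + V(-1673, -686))/(-2672346 + 2421171) = (-4034317 + (43 + (-1673)**2))/(-2672346 + 2421171) = (-4034317 + (43 + 2798929))/(-251175) = (-4034317 + 2798972)*(-1/251175) = -1235345*(-1/251175) = 247069/50235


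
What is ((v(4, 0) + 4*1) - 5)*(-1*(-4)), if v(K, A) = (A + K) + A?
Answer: 12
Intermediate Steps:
v(K, A) = K + 2*A
((v(4, 0) + 4*1) - 5)*(-1*(-4)) = (((4 + 2*0) + 4*1) - 5)*(-1*(-4)) = (((4 + 0) + 4) - 5)*4 = ((4 + 4) - 5)*4 = (8 - 5)*4 = 3*4 = 12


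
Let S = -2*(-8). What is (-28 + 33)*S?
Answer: 80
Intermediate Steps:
S = 16
(-28 + 33)*S = (-28 + 33)*16 = 5*16 = 80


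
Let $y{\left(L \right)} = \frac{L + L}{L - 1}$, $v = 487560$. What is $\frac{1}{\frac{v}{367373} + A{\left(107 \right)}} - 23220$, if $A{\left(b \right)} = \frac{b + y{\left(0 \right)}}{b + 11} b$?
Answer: $- \frac{99000413283526}{4263585557} \approx -23220.0$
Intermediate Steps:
$y{\left(L \right)} = \frac{2 L}{-1 + L}$
$A{\left(b \right)} = \frac{b^{2}}{11 + b}$ ($A{\left(b \right)} = \frac{b + 2 \cdot 0 \frac{1}{-1 + 0}}{b + 11} b = \frac{b + 2 \cdot 0 \frac{1}{-1}}{11 + b} b = \frac{b + 2 \cdot 0 \left(-1\right)}{11 + b} b = \frac{b + 0}{11 + b} b = \frac{b}{11 + b} b = \frac{b^{2}}{11 + b}$)
$\frac{1}{\frac{v}{367373} + A{\left(107 \right)}} - 23220 = \frac{1}{\frac{487560}{367373} + \frac{107^{2}}{11 + 107}} - 23220 = \frac{1}{487560 \cdot \frac{1}{367373} + \frac{11449}{118}} - 23220 = \frac{1}{\frac{487560}{367373} + 11449 \cdot \frac{1}{118}} - 23220 = \frac{1}{\frac{487560}{367373} + \frac{11449}{118}} - 23220 = \frac{1}{\frac{4263585557}{43350014}} - 23220 = \frac{43350014}{4263585557} - 23220 = - \frac{99000413283526}{4263585557}$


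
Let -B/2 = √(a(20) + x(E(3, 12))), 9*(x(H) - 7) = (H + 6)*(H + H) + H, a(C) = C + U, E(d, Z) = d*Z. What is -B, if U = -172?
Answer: 2*√195 ≈ 27.928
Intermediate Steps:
E(d, Z) = Z*d
a(C) = -172 + C (a(C) = C - 172 = -172 + C)
x(H) = 7 + H/9 + 2*H*(6 + H)/9 (x(H) = 7 + ((H + 6)*(H + H) + H)/9 = 7 + ((6 + H)*(2*H) + H)/9 = 7 + (2*H*(6 + H) + H)/9 = 7 + (H + 2*H*(6 + H))/9 = 7 + (H/9 + 2*H*(6 + H)/9) = 7 + H/9 + 2*H*(6 + H)/9)
B = -2*√195 (B = -2*√((-172 + 20) + (7 + 2*(12*3)²/9 + 13*(12*3)/9)) = -2*√(-152 + (7 + (2/9)*36² + (13/9)*36)) = -2*√(-152 + (7 + (2/9)*1296 + 52)) = -2*√(-152 + (7 + 288 + 52)) = -2*√(-152 + 347) = -2*√195 ≈ -27.928)
-B = -(-2)*√195 = 2*√195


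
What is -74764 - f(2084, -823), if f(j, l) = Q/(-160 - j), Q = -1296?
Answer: -13980976/187 ≈ -74765.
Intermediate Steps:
f(j, l) = -1296/(-160 - j)
-74764 - f(2084, -823) = -74764 - 1296/(160 + 2084) = -74764 - 1296/2244 = -74764 - 1*108/187 = -74764 - 108/187 = -13980976/187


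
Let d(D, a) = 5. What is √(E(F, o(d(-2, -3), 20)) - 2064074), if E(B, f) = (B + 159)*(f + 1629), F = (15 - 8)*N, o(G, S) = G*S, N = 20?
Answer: I*√1547103 ≈ 1243.8*I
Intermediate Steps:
F = 140 (F = (15 - 8)*20 = 7*20 = 140)
E(B, f) = (159 + B)*(1629 + f)
√(E(F, o(d(-2, -3), 20)) - 2064074) = √((259011 + 159*(5*20) + 1629*140 + 140*(5*20)) - 2064074) = √((259011 + 159*100 + 228060 + 140*100) - 2064074) = √((259011 + 15900 + 228060 + 14000) - 2064074) = √(516971 - 2064074) = √(-1547103) = I*√1547103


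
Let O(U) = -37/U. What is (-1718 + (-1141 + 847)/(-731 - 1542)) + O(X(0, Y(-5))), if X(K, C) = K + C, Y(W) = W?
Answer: -19439499/11365 ≈ -1710.5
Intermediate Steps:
X(K, C) = C + K
(-1718 + (-1141 + 847)/(-731 - 1542)) + O(X(0, Y(-5))) = (-1718 + (-1141 + 847)/(-731 - 1542)) - 37/(-5 + 0) = (-1718 - 294/(-2273)) - 37/(-5) = (-1718 - 294*(-1/2273)) - 37*(-1/5) = (-1718 + 294/2273) + 37/5 = -3904720/2273 + 37/5 = -19439499/11365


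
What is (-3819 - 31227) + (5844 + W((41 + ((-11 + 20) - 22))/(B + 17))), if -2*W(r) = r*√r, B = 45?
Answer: -29202 - 7*√434/961 ≈ -29202.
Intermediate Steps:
W(r) = -r^(3/2)/2 (W(r) = -r*√r/2 = -r^(3/2)/2)
(-3819 - 31227) + (5844 + W((41 + ((-11 + 20) - 22))/(B + 17))) = (-3819 - 31227) + (5844 - (41 + ((-11 + 20) - 22))^(3/2)/(45 + 17)^(3/2)/2) = -35046 + (5844 - √62*(41 + (9 - 22))^(3/2)/3844/2) = -35046 + (5844 - √62*(41 - 13)^(3/2)/3844/2) = -35046 + (5844 - 14*√434/961/2) = -35046 + (5844 - 7*√434/961) = -29202 - 7*√434/961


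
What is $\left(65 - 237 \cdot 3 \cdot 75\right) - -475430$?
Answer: $422170$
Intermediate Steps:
$\left(65 - 237 \cdot 3 \cdot 75\right) - -475430 = \left(65 - 53325\right) + 475430 = -53260 + 475430 = 422170$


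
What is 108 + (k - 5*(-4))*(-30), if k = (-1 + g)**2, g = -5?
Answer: -1572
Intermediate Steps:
k = 36 (k = (-1 - 5)**2 = (-6)**2 = 36)
108 + (k - 5*(-4))*(-30) = 108 + (36 - 5*(-4))*(-30) = 108 + (36 + 20)*(-30) = 108 + 56*(-30) = 108 - 1680 = -1572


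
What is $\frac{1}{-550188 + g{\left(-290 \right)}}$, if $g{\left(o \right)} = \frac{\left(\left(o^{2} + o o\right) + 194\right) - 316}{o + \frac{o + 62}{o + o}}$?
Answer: $- \frac{41993}{23128415994} \approx -1.8156 \cdot 10^{-6}$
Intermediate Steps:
$g{\left(o \right)} = \frac{-122 + 2 o^{2}}{o + \frac{62 + o}{2 o}}$ ($g{\left(o \right)} = \frac{\left(\left(o^{2} + o^{2}\right) + 194\right) - 316}{o + \frac{62 + o}{2 o}} = \frac{\left(2 o^{2} + 194\right) - 316}{o + \left(62 + o\right) \frac{1}{2 o}} = \frac{\left(194 + 2 o^{2}\right) - 316}{o + \frac{62 + o}{2 o}} = \frac{-122 + 2 o^{2}}{o + \frac{62 + o}{2 o}}$)
$\frac{1}{-550188 + g{\left(-290 \right)}} = \frac{1}{-550188 + 4 \left(-290\right) \frac{1}{62 - 290 + 2 \left(-290\right)^{2}} \left(-61 + \left(-290\right)^{2}\right)} = \frac{1}{-550188 + 4 \left(-290\right) \frac{1}{62 - 290 + 2 \cdot 84100} \left(-61 + 84100\right)} = \frac{1}{-550188 + 4 \left(-290\right) \frac{1}{62 - 290 + 168200} \cdot 84039} = \frac{1}{-550188 + 4 \left(-290\right) \frac{1}{167972} \cdot 84039} = \frac{1}{-550188 - \frac{24371310}{41993}} = \frac{1}{- \frac{23128415994}{41993}} = - \frac{41993}{23128415994}$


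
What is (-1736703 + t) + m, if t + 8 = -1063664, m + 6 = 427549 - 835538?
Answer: -3208370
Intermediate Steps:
m = -407995 (m = -6 + (427549 - 835538) = -6 - 407989 = -407995)
t = -1063672 (t = -8 - 1063664 = -1063672)
(-1736703 + t) + m = (-1736703 - 1063672) - 407995 = -2800375 - 407995 = -3208370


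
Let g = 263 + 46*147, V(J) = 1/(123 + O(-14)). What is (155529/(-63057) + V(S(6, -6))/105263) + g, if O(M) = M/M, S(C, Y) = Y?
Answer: 1926652096143803/274352851628 ≈ 7022.5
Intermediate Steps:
O(M) = 1
V(J) = 1/124 (V(J) = 1/(123 + 1) = 1/124)
g = 7025 (g = 263 + 6762 = 7025)
(155529/(-63057) + V(S(6, -6))/105263) + g = (155529/(-63057) + (1/124)/105263) + 7025 = (155529*(-1/63057) + (1/124)*(1/105263)) + 7025 = (-51843/21019 + 1/13052612) + 7025 = -676686542897/274352851628 + 7025 = 1926652096143803/274352851628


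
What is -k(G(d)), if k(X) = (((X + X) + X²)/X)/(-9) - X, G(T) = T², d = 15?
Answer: 2252/9 ≈ 250.22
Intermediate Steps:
k(X) = -X - (X² + 2*X)/(9*X) (k(X) = ((2*X + X²)/X)*(-⅑) - X = ((X² + 2*X)/X)*(-⅑) - X = -(X² + 2*X)/(9*X) - X = -X - (X² + 2*X)/(9*X))
-k(G(d)) = -(-2/9 - 10/9*15²) = -(-2/9 - 10/9*225) = -(-2/9 - 250) = -1*(-2252/9) = 2252/9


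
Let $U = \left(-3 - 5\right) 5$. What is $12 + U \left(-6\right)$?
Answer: $252$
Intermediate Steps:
$U = -40$ ($U = \left(-8\right) 5 = -40$)
$12 + U \left(-6\right) = 12 - -240 = 12 + 240 = 252$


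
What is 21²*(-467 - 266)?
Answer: -323253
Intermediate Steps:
21²*(-467 - 266) = 441*(-733) = -323253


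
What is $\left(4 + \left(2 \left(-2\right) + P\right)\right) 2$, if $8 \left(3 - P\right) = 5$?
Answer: $\frac{19}{4} \approx 4.75$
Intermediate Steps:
$P = \frac{19}{8}$ ($P = 3 - \frac{5}{8} = \frac{19}{8} \approx 2.375$)
$\left(4 + \left(2 \left(-2\right) + P\right)\right) 2 = \left(4 + \left(2 \left(-2\right) + \frac{19}{8}\right)\right) 2 = \left(4 + \left(-4 + \frac{19}{8}\right)\right) 2 = \left(4 - \frac{13}{8}\right) 2 = \frac{19}{8} \cdot 2 = \frac{19}{4}$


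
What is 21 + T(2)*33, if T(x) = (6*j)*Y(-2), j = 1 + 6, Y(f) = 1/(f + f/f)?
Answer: -1365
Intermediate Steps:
Y(f) = 1/(1 + f) (Y(f) = 1/(f + 1) = 1/(1 + f))
j = 7
T(x) = -42 (T(x) = (6*7)/(1 - 2) = 42/(-1) = 42*(-1) = -42)
21 + T(2)*33 = 21 - 42*33 = 21 - 1386 = -1365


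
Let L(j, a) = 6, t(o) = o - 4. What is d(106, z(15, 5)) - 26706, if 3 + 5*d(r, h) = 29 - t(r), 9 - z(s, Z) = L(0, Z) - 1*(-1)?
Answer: -133606/5 ≈ -26721.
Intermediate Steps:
t(o) = -4 + o
z(s, Z) = 2 (z(s, Z) = 9 - (6 - 1*(-1)) = 9 - (6 + 1) = 9 - 1*7 = 9 - 7 = 2)
d(r, h) = 6 - r/5 (d(r, h) = -3/5 + (29 - (-4 + r))/5 = -3/5 + (29 + (4 - r))/5 = -3/5 + (33 - r)/5 = -3/5 + (33/5 - r/5) = 6 - r/5)
d(106, z(15, 5)) - 26706 = (6 - 1/5*106) - 26706 = (6 - 106/5) - 26706 = -76/5 - 26706 = -133606/5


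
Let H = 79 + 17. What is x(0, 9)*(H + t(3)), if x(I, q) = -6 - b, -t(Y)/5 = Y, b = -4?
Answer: -162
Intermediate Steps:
t(Y) = -5*Y
H = 96
x(I, q) = -2 (x(I, q) = -6 - 1*(-4) = -6 + 4 = -2)
x(0, 9)*(H + t(3)) = -2*(96 - 5*3) = -2*(96 - 15) = -2*81 = -162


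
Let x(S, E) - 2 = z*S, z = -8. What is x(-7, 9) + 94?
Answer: 152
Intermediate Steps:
x(S, E) = 2 - 8*S
x(-7, 9) + 94 = (2 - 8*(-7)) + 94 = (2 + 56) + 94 = 58 + 94 = 152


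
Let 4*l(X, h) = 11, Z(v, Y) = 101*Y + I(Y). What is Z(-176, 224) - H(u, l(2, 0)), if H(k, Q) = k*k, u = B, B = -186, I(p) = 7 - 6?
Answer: -11971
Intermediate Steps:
I(p) = 1
Z(v, Y) = 1 + 101*Y (Z(v, Y) = 101*Y + 1 = 1 + 101*Y)
l(X, h) = 11/4 (l(X, h) = (¼)*11 = 11/4)
u = -186
H(k, Q) = k²
Z(-176, 224) - H(u, l(2, 0)) = (1 + 101*224) - 1*(-186)² = (1 + 22624) - 1*34596 = 22625 - 34596 = -11971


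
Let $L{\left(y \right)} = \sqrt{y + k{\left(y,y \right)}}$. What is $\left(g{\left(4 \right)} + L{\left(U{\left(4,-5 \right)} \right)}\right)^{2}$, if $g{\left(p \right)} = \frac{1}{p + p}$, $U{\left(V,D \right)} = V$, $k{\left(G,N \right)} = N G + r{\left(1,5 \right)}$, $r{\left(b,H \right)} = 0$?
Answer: $\frac{1281}{64} + \frac{\sqrt{5}}{2} \approx 21.134$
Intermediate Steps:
$k{\left(G,N \right)} = G N$ ($k{\left(G,N \right)} = N G + 0 = G N + 0 = G N$)
$g{\left(p \right)} = \frac{1}{2 p}$
$L{\left(y \right)} = \sqrt{y + y^{2}}$ ($L{\left(y \right)} = \sqrt{y + y y} = \sqrt{y + y^{2}}$)
$\left(g{\left(4 \right)} + L{\left(U{\left(4,-5 \right)} \right)}\right)^{2} = \left(\frac{1}{2 \cdot 4} + \sqrt{4 \left(1 + 4\right)}\right)^{2} = \left(\frac{1}{2} \cdot \frac{1}{4} + \sqrt{4 \cdot 5}\right)^{2} = \left(\frac{1}{8} + \sqrt{20}\right)^{2} = \left(\frac{1}{8} + 2 \sqrt{5}\right)^{2}$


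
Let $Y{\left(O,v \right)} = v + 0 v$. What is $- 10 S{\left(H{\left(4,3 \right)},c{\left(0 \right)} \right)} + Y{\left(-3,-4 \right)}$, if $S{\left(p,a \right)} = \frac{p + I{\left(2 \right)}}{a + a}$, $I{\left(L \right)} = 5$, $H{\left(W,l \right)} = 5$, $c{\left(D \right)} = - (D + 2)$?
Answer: $21$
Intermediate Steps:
$c{\left(D \right)} = -2 - D$ ($c{\left(D \right)} = - (2 + D) = -2 - D$)
$Y{\left(O,v \right)} = v$ ($Y{\left(O,v \right)} = v + 0 = v$)
$S{\left(p,a \right)} = \frac{5 + p}{2 a}$ ($S{\left(p,a \right)} = \frac{p + 5}{a + a} = \frac{5 + p}{2 a}$)
$- 10 S{\left(H{\left(4,3 \right)},c{\left(0 \right)} \right)} + Y{\left(-3,-4 \right)} = - 10 \frac{5 + 5}{2 \left(-2 - 0\right)} - 4 = - 10 \cdot \frac{1}{2} \frac{1}{-2 + 0} \cdot 10 - 4 = - 10 \cdot \frac{1}{2} \frac{1}{-2} \cdot 10 - 4 = - 10 \cdot \frac{1}{2} \left(- \frac{1}{2}\right) 10 - 4 = \left(-10\right) \left(- \frac{5}{2}\right) - 4 = 25 - 4 = 21$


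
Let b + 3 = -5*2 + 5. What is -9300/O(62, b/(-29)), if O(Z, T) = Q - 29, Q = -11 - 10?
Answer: 186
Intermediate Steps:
Q = -21
b = -8 (b = -3 + (-5*2 + 5) = -3 + (-10 + 5) = -3 - 5 = -8)
O(Z, T) = -50 (O(Z, T) = -21 - 29 = -50)
-9300/O(62, b/(-29)) = -9300/(-50) = -9300*(-1/50) = 186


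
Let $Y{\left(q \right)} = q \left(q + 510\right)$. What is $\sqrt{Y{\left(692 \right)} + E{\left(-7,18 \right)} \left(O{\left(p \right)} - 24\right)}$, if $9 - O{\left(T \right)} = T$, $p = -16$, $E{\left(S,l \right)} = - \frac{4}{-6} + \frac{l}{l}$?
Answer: $\frac{\sqrt{7486071}}{3} \approx 912.02$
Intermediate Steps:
$E{\left(S,l \right)} = \frac{5}{3}$ ($E{\left(S,l \right)} = \left(-4\right) \left(- \frac{1}{6}\right) + 1 = \frac{2}{3} + 1 = \frac{5}{3}$)
$Y{\left(q \right)} = q \left(510 + q\right)$
$O{\left(T \right)} = 9 - T$
$\sqrt{Y{\left(692 \right)} + E{\left(-7,18 \right)} \left(O{\left(p \right)} - 24\right)} = \sqrt{692 \left(510 + 692\right) + \frac{5 \left(\left(9 - -16\right) - 24\right)}{3}} = \sqrt{692 \cdot 1202 + \frac{5 \left(\left(9 + 16\right) - 24\right)}{3}} = \sqrt{831784 + \frac{5 \left(25 - 24\right)}{3}} = \sqrt{831784 + \frac{5}{3} \cdot 1} = \sqrt{831784 + \frac{5}{3}} = \sqrt{\frac{2495357}{3}} = \frac{\sqrt{7486071}}{3}$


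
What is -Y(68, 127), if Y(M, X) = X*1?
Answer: -127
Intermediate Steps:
Y(M, X) = X
-Y(68, 127) = -1*127 = -127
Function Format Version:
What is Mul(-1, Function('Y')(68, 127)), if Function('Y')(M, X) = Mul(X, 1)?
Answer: -127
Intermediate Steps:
Function('Y')(M, X) = X
Mul(-1, Function('Y')(68, 127)) = Mul(-1, 127) = -127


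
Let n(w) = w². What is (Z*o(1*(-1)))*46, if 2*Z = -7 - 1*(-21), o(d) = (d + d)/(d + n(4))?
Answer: -644/15 ≈ -42.933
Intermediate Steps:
o(d) = 2*d/(16 + d) (o(d) = (d + d)/(d + 4²) = (2*d)/(d + 16) = (2*d)/(16 + d) = 2*d/(16 + d))
Z = 7 (Z = (-7 - 1*(-21))/2 = (-7 + 21)/2 = (½)*14 = 7)
(Z*o(1*(-1)))*46 = (7*(2*(1*(-1))/(16 + 1*(-1))))*46 = (7*(2*(-1)/(16 - 1)))*46 = (7*(2*(-1)/15))*46 = (7*(2*(-1)*(1/15)))*46 = (7*(-2/15))*46 = -14/15*46 = -644/15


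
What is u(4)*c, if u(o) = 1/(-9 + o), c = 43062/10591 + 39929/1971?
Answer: -507763241/104374305 ≈ -4.8648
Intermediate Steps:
c = 507763241/20874861 (c = 43062*(1/10591) + 39929*(1/1971) = 43062/10591 + 39929/1971 = 507763241/20874861 ≈ 24.324)
u(4)*c = (507763241/20874861)/(-9 + 4) = (507763241/20874861)/(-5) = -⅕*507763241/20874861 = -507763241/104374305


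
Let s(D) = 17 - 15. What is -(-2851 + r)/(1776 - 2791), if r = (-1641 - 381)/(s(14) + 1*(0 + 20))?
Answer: -32372/11165 ≈ -2.8994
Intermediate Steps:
s(D) = 2
r = -1011/11 (r = (-1641 - 381)/(2 + 1*(0 + 20)) = -2022/(2 + 1*20) = -2022/(2 + 20) = -2022/22 = -2022*1/22 = -1011/11 ≈ -91.909)
-(-2851 + r)/(1776 - 2791) = -(-2851 - 1011/11)/(1776 - 2791) = -(-32372)/(11*(-1015)) = -(-32372)*(-1)/(11*1015) = -1*32372/11165 = -32372/11165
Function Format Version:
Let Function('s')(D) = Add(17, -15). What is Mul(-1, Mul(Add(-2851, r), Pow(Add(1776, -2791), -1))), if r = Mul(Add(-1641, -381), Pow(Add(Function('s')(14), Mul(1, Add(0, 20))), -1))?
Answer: Rational(-32372, 11165) ≈ -2.8994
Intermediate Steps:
Function('s')(D) = 2
r = Rational(-1011, 11) (r = Mul(Add(-1641, -381), Pow(Add(2, Mul(1, Add(0, 20))), -1)) = Mul(-2022, Pow(Add(2, Mul(1, 20)), -1)) = Mul(-2022, Pow(Add(2, 20), -1)) = Mul(-2022, Pow(22, -1)) = Mul(-2022, Rational(1, 22)) = Rational(-1011, 11) ≈ -91.909)
Mul(-1, Mul(Add(-2851, r), Pow(Add(1776, -2791), -1))) = Mul(-1, Mul(Add(-2851, Rational(-1011, 11)), Pow(Add(1776, -2791), -1))) = Mul(-1, Mul(Rational(-32372, 11), Pow(-1015, -1))) = Mul(-1, Mul(Rational(-32372, 11), Rational(-1, 1015))) = Mul(-1, Rational(32372, 11165)) = Rational(-32372, 11165)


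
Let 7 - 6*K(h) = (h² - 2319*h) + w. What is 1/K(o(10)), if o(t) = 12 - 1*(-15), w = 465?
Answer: 3/30713 ≈ 9.7679e-5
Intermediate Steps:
o(t) = 27 (o(t) = 12 + 15 = 27)
K(h) = -229/3 - h²/6 + 773*h/2 (K(h) = 7/6 - ((h² - 2319*h) + 465)/6 = 7/6 - (465 + h² - 2319*h)/6 = 7/6 + (-155/2 - h²/6 + 773*h/2) = -229/3 - h²/6 + 773*h/2)
1/K(o(10)) = 1/(-229/3 - ⅙*27² + (773/2)*27) = 1/(-229/3 - ⅙*729 + 20871/2) = 1/(-229/3 - 243/2 + 20871/2) = 1/(30713/3) = 3/30713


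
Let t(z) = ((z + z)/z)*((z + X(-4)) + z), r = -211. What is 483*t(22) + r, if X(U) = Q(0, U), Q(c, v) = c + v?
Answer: 38429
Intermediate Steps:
X(U) = U (X(U) = 0 + U = U)
t(z) = -8 + 4*z (t(z) = ((z + z)/z)*((z - 4) + z) = ((2*z)/z)*((-4 + z) + z) = 2*(-4 + 2*z) = -8 + 4*z)
483*t(22) + r = 483*(-8 + 4*22) - 211 = 483*(-8 + 88) - 211 = 483*80 - 211 = 38640 - 211 = 38429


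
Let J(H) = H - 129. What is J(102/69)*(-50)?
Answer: 146650/23 ≈ 6376.1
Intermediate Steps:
J(H) = -129 + H
J(102/69)*(-50) = (-129 + 102/69)*(-50) = (-129 + 102*(1/69))*(-50) = (-129 + 34/23)*(-50) = -2933/23*(-50) = 146650/23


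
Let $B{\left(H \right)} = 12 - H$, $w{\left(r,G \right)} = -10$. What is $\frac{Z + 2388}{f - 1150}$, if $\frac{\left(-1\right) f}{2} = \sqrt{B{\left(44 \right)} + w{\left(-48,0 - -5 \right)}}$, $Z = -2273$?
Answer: $- \frac{66125}{661334} + \frac{115 i \sqrt{42}}{661334} \approx -0.099987 + 0.0011269 i$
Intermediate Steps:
$f = - 2 i \sqrt{42}$ ($f = - 2 \sqrt{\left(12 - 44\right) - 10} = - 2 \sqrt{-32 - 10} = - 2 \sqrt{-42} = - 2 i \sqrt{42} \approx - 12.961 i$)
$\frac{Z + 2388}{f - 1150} = \frac{-2273 + 2388}{- 2 i \sqrt{42} - 1150} = \frac{115}{-1150 - 2 i \sqrt{42}}$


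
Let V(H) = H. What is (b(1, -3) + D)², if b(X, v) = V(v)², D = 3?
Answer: 144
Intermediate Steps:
b(X, v) = v²
(b(1, -3) + D)² = ((-3)² + 3)² = (9 + 3)² = 12² = 144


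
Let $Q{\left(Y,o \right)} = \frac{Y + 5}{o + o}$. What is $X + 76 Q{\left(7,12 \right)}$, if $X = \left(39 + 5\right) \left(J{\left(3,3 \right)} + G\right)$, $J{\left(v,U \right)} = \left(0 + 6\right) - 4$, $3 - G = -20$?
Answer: $1138$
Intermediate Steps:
$G = 23$ ($G = 3 - -20 = 3 + 20 = 23$)
$J{\left(v,U \right)} = 2$ ($J{\left(v,U \right)} = 6 - 4 = 2$)
$X = 1100$ ($X = \left(39 + 5\right) \left(2 + 23\right) = 44 \cdot 25 = 1100$)
$Q{\left(Y,o \right)} = \frac{5 + Y}{2 o}$
$X + 76 Q{\left(7,12 \right)} = 1100 + 76 \frac{5 + 7}{2 \cdot 12} = 1100 + 76 \cdot \frac{1}{2} \cdot \frac{1}{12} \cdot 12 = 1100 + 76 \cdot \frac{1}{2} = 1100 + 38 = 1138$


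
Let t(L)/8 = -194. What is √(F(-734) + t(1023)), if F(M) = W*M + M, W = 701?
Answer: 2*I*√129205 ≈ 718.9*I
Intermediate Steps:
t(L) = -1552 (t(L) = 8*(-194) = -1552)
F(M) = 702*M (F(M) = 701*M + M = 702*M)
√(F(-734) + t(1023)) = √(702*(-734) - 1552) = √(-515268 - 1552) = √(-516820) = 2*I*√129205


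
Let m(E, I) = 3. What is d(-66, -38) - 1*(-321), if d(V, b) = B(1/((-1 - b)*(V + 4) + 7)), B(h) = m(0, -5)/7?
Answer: 2250/7 ≈ 321.43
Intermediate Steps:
B(h) = 3/7
d(V, b) = 3/7
d(-66, -38) - 1*(-321) = 3/7 - 1*(-321) = 3/7 + 321 = 2250/7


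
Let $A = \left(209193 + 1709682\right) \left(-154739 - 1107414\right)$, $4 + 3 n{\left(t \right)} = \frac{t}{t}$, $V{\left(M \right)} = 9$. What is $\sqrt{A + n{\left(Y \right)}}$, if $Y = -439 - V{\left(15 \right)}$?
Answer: $2 i \sqrt{605478459469} \approx 1.5563 \cdot 10^{6} i$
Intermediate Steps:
$Y = -448$ ($Y = -439 - 9 = -448$)
$n{\left(t \right)} = -1$ ($n{\left(t \right)} = - \frac{4}{3} + \frac{t \frac{1}{t}}{3} = - \frac{4}{3} + \frac{1}{3} \cdot 1 = - \frac{4}{3} + \frac{1}{3} = -1$)
$A = -2421913837875$ ($A = 1918875 \left(-154739 - 1107414\right) = 1918875 \left(-1262153\right) = -2421913837875$)
$\sqrt{A + n{\left(Y \right)}} = \sqrt{-2421913837875 - 1} = \sqrt{-2421913837876} = 2 i \sqrt{605478459469}$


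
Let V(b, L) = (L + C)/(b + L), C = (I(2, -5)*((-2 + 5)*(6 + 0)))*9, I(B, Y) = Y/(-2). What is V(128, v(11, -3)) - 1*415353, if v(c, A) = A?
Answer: -51918723/125 ≈ -4.1535e+5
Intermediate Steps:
I(B, Y) = -Y/2 (I(B, Y) = Y*(-1/2) = -Y/2)
C = 405 (C = ((-1/2*(-5))*((-2 + 5)*(6 + 0)))*9 = (5*(3*6)/2)*9 = ((5/2)*18)*9 = 45*9 = 405)
V(b, L) = (405 + L)/(L + b) (V(b, L) = (L + 405)/(b + L) = (405 + L)/(L + b))
V(128, v(11, -3)) - 1*415353 = (405 - 3)/(-3 + 128) - 1*415353 = 402/125 - 415353 = -51918723/125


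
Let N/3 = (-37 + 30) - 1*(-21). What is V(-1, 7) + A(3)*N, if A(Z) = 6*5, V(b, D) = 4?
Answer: 1264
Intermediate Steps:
N = 42 (N = 3*((-37 + 30) - 1*(-21)) = 3*(-7 + 21) = 3*14 = 42)
A(Z) = 30
V(-1, 7) + A(3)*N = 4 + 30*42 = 4 + 1260 = 1264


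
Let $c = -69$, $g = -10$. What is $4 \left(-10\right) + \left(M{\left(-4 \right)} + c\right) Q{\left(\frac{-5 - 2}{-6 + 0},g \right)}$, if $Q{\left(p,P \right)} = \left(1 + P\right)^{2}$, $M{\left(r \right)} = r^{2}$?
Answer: $-4333$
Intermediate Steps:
$4 \left(-10\right) + \left(M{\left(-4 \right)} + c\right) Q{\left(\frac{-5 - 2}{-6 + 0},g \right)} = 4 \left(-10\right) + \left(\left(-4\right)^{2} - 69\right) \left(1 - 10\right)^{2} = -40 + \left(16 - 69\right) \left(-9\right)^{2} = -40 - 4293 = -4333$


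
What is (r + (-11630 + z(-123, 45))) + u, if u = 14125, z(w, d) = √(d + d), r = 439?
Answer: 2934 + 3*√10 ≈ 2943.5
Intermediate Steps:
z(w, d) = √2*√d (z(w, d) = √(2*d) = √2*√d)
(r + (-11630 + z(-123, 45))) + u = (439 + (-11630 + √2*√45)) + 14125 = (439 + (-11630 + √2*(3*√5))) + 14125 = (439 + (-11630 + 3*√10)) + 14125 = (-11191 + 3*√10) + 14125 = 2934 + 3*√10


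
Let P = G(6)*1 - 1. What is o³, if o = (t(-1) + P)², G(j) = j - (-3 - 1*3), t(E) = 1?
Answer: 2985984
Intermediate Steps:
G(j) = 6 + j (G(j) = j - (-3 - 3) = j - 1*(-6) = j + 6 = 6 + j)
P = 11 (P = (6 + 6)*1 - 1 = 12*1 - 1 = 12 - 1 = 11)
o = 144 (o = (1 + 11)² = 12² = 144)
o³ = 144³ = 2985984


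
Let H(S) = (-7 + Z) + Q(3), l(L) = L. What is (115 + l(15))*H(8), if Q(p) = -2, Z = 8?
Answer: -130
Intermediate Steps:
H(S) = -1 (H(S) = (-7 + 8) - 2 = 1 - 2 = -1)
(115 + l(15))*H(8) = (115 + 15)*(-1) = 130*(-1) = -130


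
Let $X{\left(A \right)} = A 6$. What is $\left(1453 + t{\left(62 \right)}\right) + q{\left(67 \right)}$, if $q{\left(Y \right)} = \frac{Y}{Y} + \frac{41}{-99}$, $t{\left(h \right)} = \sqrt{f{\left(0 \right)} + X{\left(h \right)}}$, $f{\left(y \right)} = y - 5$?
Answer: $\frac{143905}{99} + \sqrt{367} \approx 1472.7$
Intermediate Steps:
$X{\left(A \right)} = 6 A$
$f{\left(y \right)} = -5 + y$
$t{\left(h \right)} = \sqrt{-5 + 6 h}$ ($t{\left(h \right)} = \sqrt{\left(-5 + 0\right) + 6 h} = \sqrt{-5 + 6 h}$)
$q{\left(Y \right)} = \frac{58}{99}$ ($q{\left(Y \right)} = 1 + 41 \left(- \frac{1}{99}\right) = 1 - \frac{41}{99} = \frac{58}{99}$)
$\left(1453 + t{\left(62 \right)}\right) + q{\left(67 \right)} = \left(1453 + \sqrt{-5 + 6 \cdot 62}\right) + \frac{58}{99} = \left(1453 + \sqrt{-5 + 372}\right) + \frac{58}{99} = \left(1453 + \sqrt{367}\right) + \frac{58}{99} = \frac{143905}{99} + \sqrt{367}$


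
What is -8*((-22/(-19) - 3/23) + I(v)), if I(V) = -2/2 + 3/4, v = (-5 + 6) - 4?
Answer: -2718/437 ≈ -6.2197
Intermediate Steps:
v = -3 (v = 1 - 4 = -3)
I(V) = -¼ (I(V) = -2*½ + 3*(¼) = -1 + ¾ = -¼)
-8*((-22/(-19) - 3/23) + I(v)) = -8*((-22/(-19) - 3/23) - ¼) = -8*((-22*(-1/19) - 3*1/23) - ¼) = -8*((22/19 - 3/23) - ¼) = -8*(449/437 - ¼) = -8*1359/1748 = -2718/437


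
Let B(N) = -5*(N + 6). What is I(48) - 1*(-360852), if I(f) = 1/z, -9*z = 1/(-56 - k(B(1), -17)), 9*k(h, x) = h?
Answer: 361321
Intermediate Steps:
B(N) = -30 - 5*N (B(N) = -5*(6 + N) = -30 - 5*N)
k(h, x) = h/9
z = 1/469 (z = -1/(9*(-56 - (-30 - 5*1)/9)) = -1/(9*(-56 - (-30 - 5)/9)) = -1/(9*(-56 - (-35)/9)) = -1/(9*(-56 - 1*(-35/9))) = -1/(9*(-56 + 35/9)) = -1/(9*(-469/9)) = -⅑*(-9/469) = 1/469 ≈ 0.0021322)
I(f) = 469 (I(f) = 1/(1/469) = 469)
I(48) - 1*(-360852) = 469 - 1*(-360852) = 469 + 360852 = 361321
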